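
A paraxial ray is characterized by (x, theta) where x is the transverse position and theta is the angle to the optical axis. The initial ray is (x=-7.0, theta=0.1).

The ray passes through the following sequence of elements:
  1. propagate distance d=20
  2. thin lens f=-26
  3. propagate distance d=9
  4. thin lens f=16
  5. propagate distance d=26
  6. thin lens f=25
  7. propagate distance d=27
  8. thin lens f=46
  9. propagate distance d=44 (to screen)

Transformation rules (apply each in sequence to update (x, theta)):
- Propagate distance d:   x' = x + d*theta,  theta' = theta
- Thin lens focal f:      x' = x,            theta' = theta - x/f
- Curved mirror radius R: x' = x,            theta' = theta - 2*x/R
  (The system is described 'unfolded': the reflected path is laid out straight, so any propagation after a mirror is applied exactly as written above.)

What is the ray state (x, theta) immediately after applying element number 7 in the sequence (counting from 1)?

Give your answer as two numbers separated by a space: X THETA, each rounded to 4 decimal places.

Initial: x=-7.0000 theta=0.1000
After 1 (propagate distance d=20): x=-5.0000 theta=0.1000
After 2 (thin lens f=-26): x=-5.0000 theta=-6/65 (≈-0.0923)
After 3 (propagate distance d=9): x=-379/65 (≈-5.8308) theta=-6/65 (≈-0.0923)
After 4 (thin lens f=16): x=-379/65 (≈-5.8308) theta=283/1040 (≈0.2721)
After 5 (propagate distance d=26): x=647/520 (≈1.2442) theta=283/1040 (≈0.2721)
After 6 (thin lens f=25): x=647/520 (≈1.2442) theta=5781/26000 (≈0.2223)
After 7 (propagate distance d=27): x=188437/26000 (≈7.2476) theta=5781/26000 (≈0.2223)
Rounded to 4 decimal places: x = 7.2476, theta = 0.2223

Answer: 7.2476 0.2223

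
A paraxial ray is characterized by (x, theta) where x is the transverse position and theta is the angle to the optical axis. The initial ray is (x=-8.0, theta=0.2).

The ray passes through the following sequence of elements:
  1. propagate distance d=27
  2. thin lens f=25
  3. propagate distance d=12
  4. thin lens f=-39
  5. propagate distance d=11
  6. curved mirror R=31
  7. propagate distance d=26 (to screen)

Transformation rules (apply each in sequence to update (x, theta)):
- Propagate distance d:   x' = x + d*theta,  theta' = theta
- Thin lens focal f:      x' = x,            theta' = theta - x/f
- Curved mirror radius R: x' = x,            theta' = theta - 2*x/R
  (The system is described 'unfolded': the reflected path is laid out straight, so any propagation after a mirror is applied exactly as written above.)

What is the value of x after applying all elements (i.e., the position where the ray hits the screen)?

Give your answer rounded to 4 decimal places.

Answer: 5.4272

Derivation:
Initial: x=-8.0000 theta=0.2000
After 1 (propagate distance d=27): x=-2.6000 theta=0.2000
After 2 (thin lens f=25): x=-2.6000 theta=0.3040
After 3 (propagate distance d=12): x=1.0480 theta=0.3040
After 4 (thin lens f=-39): x=1.0480 theta=1613/4875 (≈0.3309)
After 5 (propagate distance d=11): x=22852/4875 (≈4.6876) theta=1613/4875 (≈0.3309)
After 6 (curved mirror R=31): x=22852/4875 (≈4.6876) theta=1433/50375 (≈0.0284)
After 7 (propagate distance d=26 (to screen)): x=820186/151125 (≈5.4272) theta=1433/50375 (≈0.0284)
Rounded to 4 decimal places: x = 5.4272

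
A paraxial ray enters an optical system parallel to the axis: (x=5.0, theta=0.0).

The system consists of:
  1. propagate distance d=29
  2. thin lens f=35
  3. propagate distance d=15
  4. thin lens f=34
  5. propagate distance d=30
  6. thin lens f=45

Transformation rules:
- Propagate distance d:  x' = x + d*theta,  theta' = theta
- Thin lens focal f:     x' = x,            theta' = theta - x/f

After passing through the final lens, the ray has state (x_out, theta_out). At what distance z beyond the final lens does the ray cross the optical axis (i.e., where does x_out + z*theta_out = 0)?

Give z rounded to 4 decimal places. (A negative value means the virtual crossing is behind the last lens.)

Answer: -28.3893

Derivation:
Initial: x=5.0000 theta=0.0000
After 1 (propagate distance d=29): x=5.0000 theta=0.0000
After 2 (thin lens f=35): x=5.0000 theta=-1/7 (≈-0.1429)
After 3 (propagate distance d=15): x=20/7 (≈2.8571) theta=-1/7 (≈-0.1429)
After 4 (thin lens f=34): x=20/7 (≈2.8571) theta=-27/119 (≈-0.2269)
After 5 (propagate distance d=30): x=-470/119 (≈-3.9496) theta=-27/119 (≈-0.2269)
After 6 (thin lens f=45): x=-470/119 (≈-3.9496) theta=-149/1071 (≈-0.1391)
z_focus = -x_out/theta_out = -(-470/119)/(-149/1071) = -4230/149 ≈ -28.3893
Rounded to 4 decimal places: z = -28.3893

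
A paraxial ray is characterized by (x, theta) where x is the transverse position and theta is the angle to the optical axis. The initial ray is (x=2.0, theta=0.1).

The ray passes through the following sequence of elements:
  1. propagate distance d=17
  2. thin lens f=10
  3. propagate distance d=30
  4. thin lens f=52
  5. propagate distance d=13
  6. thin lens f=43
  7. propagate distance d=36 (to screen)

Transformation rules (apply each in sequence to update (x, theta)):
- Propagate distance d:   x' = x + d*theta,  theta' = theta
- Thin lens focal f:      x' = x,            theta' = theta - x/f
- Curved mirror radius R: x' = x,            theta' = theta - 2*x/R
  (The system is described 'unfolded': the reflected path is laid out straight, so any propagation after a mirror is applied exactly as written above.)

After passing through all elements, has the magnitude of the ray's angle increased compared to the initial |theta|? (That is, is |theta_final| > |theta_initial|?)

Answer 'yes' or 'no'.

Initial: x=2.0000 theta=0.1000
After 1 (propagate distance d=17): x=3.7000 theta=0.1000
After 2 (thin lens f=10): x=3.7000 theta=-0.2700
After 3 (propagate distance d=30): x=-4.4000 theta=-0.2700
After 4 (thin lens f=52): x=-4.4000 theta=-241/1300 (≈-0.1854)
After 5 (propagate distance d=13): x=-6.8100 theta=-241/1300 (≈-0.1854)
After 6 (thin lens f=43): x=-6.8100 theta=-151/5590 (≈-0.0270)
After 7 (propagate distance d=36 (to screen)): x=-435039/55900 (≈-7.7825) theta=-151/5590 (≈-0.0270)
|theta_initial|=0.1000 |theta_final|=151/5590 (≈0.0270) -> not increased

Answer: no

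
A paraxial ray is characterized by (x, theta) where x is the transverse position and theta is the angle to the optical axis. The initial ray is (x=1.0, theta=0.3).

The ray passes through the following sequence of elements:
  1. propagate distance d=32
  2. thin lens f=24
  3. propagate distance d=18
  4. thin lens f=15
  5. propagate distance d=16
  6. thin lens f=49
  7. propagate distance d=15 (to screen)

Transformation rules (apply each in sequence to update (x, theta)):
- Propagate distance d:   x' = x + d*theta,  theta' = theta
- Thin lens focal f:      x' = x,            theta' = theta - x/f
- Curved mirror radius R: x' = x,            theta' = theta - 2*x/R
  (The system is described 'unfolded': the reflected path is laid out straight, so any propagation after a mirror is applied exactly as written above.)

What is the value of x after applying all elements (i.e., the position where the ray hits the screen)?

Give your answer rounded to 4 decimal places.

Initial: x=1.0000 theta=0.3000
After 1 (propagate distance d=32): x=10.6000 theta=0.3000
After 2 (thin lens f=24): x=10.6000 theta=-17/120 (≈-0.1417)
After 3 (propagate distance d=18): x=8.0500 theta=-17/120 (≈-0.1417)
After 4 (thin lens f=15): x=8.0500 theta=-407/600 (≈-0.6783)
After 5 (propagate distance d=16): x=-841/300 (≈-2.8033) theta=-407/600 (≈-0.6783)
After 6 (thin lens f=49): x=-841/300 (≈-2.8033) theta=-6087/9800 (≈-0.6211)
After 7 (propagate distance d=15 (to screen)): x=-356333/29400 (≈-12.1202) theta=-6087/9800 (≈-0.6211)
Rounded to 4 decimal places: x = -12.1202

Answer: -12.1202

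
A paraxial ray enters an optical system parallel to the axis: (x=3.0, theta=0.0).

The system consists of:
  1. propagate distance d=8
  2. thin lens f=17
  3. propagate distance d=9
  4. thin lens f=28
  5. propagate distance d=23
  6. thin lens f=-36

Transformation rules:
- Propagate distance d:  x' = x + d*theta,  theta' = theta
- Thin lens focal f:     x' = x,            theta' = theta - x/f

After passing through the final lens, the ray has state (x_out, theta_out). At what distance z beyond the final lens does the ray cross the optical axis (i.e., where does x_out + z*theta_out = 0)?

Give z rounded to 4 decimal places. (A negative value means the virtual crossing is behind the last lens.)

Answer: -11.4442

Derivation:
Initial: x=3.0000 theta=0.0000
After 1 (propagate distance d=8): x=3.0000 theta=0.0000
After 2 (thin lens f=17): x=3.0000 theta=-3/17 (≈-0.1765)
After 3 (propagate distance d=9): x=24/17 (≈1.4118) theta=-3/17 (≈-0.1765)
After 4 (thin lens f=28): x=24/17 (≈1.4118) theta=-27/119 (≈-0.2269)
After 5 (propagate distance d=23): x=-453/119 (≈-3.8067) theta=-27/119 (≈-0.2269)
After 6 (thin lens f=-36): x=-453/119 (≈-3.8067) theta=-475/1428 (≈-0.3326)
z_focus = -x_out/theta_out = -(-453/119)/(-475/1428) = -5436/475 ≈ -11.4442
Rounded to 4 decimal places: z = -11.4442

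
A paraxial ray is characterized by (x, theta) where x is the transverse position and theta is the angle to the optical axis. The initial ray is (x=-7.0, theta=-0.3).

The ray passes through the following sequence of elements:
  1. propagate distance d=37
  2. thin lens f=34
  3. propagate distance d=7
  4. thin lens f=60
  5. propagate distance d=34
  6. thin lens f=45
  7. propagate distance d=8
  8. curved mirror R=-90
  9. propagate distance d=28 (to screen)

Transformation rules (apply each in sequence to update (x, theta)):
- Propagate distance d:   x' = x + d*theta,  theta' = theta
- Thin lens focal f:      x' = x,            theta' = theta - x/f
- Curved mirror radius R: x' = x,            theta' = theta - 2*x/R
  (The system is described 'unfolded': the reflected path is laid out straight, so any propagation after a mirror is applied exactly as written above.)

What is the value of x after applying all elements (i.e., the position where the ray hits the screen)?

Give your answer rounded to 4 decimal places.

Initial: x=-7.0000 theta=-0.3000
After 1 (propagate distance d=37): x=-18.1000 theta=-0.3000
After 2 (thin lens f=34): x=-18.1000 theta=79/340 (≈0.2324)
After 3 (propagate distance d=7): x=-5601/340 (≈-16.4735) theta=79/340 (≈0.2324)
After 4 (thin lens f=60): x=-5601/340 (≈-16.4735) theta=3447/6800 (≈0.5069)
After 5 (propagate distance d=34): x=2589/3400 (≈0.7615) theta=3447/6800 (≈0.5069)
After 6 (thin lens f=45): x=2589/3400 (≈0.7615) theta=49979/102000 (≈0.4900)
After 7 (propagate distance d=8): x=238751/51000 (≈4.6814) theta=49979/102000 (≈0.4900)
After 8 (curved mirror R=-90): x=238751/51000 (≈4.6814) theta=2726557/4590000 (≈0.5940)
After 9 (propagate distance d=28 (to screen)): x=48915593/2295000 (≈21.3140) theta=2726557/4590000 (≈0.5940)
Rounded to 4 decimal places: x = 21.3140

Answer: 21.3140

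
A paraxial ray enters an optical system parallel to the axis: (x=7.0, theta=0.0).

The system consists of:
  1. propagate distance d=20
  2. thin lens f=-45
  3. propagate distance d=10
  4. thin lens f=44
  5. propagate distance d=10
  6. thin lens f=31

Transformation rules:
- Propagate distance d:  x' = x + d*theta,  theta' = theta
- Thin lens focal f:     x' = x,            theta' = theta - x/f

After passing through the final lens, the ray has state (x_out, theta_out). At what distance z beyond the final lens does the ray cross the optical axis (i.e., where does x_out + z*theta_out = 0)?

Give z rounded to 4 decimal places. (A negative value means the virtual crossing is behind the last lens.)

Answer: 27.0124

Derivation:
Initial: x=7.0000 theta=0.0000
After 1 (propagate distance d=20): x=7.0000 theta=0.0000
After 2 (thin lens f=-45): x=7.0000 theta=7/45 (≈0.1556)
After 3 (propagate distance d=10): x=77/9 (≈8.5556) theta=7/45 (≈0.1556)
After 4 (thin lens f=44): x=77/9 (≈8.5556) theta=-7/180 (≈-0.0389)
After 5 (propagate distance d=10): x=49/6 (≈8.1667) theta=-7/180 (≈-0.0389)
After 6 (thin lens f=31): x=49/6 (≈8.1667) theta=-1687/5580 (≈-0.3023)
z_focus = -x_out/theta_out = -(49/6)/(-1687/5580) = 6510/241 ≈ 27.0124
Rounded to 4 decimal places: z = 27.0124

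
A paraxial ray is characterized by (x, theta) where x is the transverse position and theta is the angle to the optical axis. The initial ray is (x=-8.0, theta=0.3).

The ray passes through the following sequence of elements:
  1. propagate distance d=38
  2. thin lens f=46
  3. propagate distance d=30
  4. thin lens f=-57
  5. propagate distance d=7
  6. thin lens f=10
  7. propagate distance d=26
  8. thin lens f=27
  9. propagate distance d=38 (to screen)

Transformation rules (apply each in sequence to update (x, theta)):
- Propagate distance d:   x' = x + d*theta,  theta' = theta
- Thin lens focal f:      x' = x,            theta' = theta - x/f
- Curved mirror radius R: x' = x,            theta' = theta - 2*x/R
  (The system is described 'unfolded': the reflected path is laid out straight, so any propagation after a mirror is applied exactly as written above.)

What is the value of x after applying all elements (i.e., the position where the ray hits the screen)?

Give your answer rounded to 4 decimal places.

Answer: -29.8828

Derivation:
Initial: x=-8.0000 theta=0.3000
After 1 (propagate distance d=38): x=3.4000 theta=0.3000
After 2 (thin lens f=46): x=3.4000 theta=26/115 (≈0.2261)
After 3 (propagate distance d=30): x=1171/115 (≈10.1826) theta=26/115 (≈0.2261)
After 4 (thin lens f=-57): x=1171/115 (≈10.1826) theta=2653/6555 (≈0.4047)
After 5 (propagate distance d=7): x=85318/6555 (≈13.0157) theta=2653/6555 (≈0.4047)
After 6 (thin lens f=10): x=85318/6555 (≈13.0157) theta=-426/475 (≈-0.8968)
After 7 (propagate distance d=26): x=-337654/32775 (≈-10.3022) theta=-426/475 (≈-0.8968)
After 8 (thin lens f=27): x=-337654/32775 (≈-10.3022) theta=-455984/884925 (≈-0.5153)
After 9 (propagate distance d=38 (to screen)): x=-1057762/35397 (≈-29.8828) theta=-455984/884925 (≈-0.5153)
Rounded to 4 decimal places: x = -29.8828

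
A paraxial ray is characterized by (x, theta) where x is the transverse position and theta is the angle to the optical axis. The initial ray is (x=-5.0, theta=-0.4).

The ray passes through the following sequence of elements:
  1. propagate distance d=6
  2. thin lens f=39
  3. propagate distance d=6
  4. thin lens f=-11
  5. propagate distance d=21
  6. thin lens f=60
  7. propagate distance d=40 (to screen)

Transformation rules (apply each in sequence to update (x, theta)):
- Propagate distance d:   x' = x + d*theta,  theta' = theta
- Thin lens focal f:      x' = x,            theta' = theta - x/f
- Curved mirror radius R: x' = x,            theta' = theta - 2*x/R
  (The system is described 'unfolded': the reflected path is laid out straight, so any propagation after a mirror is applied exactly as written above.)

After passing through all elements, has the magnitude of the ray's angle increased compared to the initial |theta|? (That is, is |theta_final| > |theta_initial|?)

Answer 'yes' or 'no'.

Initial: x=-5.0000 theta=-0.4000
After 1 (propagate distance d=6): x=-7.4000 theta=-0.4000
After 2 (thin lens f=39): x=-7.4000 theta=-41/195 (≈-0.2103)
After 3 (propagate distance d=6): x=-563/65 (≈-8.6615) theta=-41/195 (≈-0.2103)
After 4 (thin lens f=-11): x=-563/65 (≈-8.6615) theta=-428/429 (≈-0.9977)
After 5 (propagate distance d=21): x=-21173/715 (≈-29.6126) theta=-428/429 (≈-0.9977)
After 6 (thin lens f=60): x=-21173/715 (≈-29.6126) theta=-7209/14300 (≈-0.5041)
After 7 (propagate distance d=40 (to screen)): x=-35591/715 (≈-49.7776) theta=-7209/14300 (≈-0.5041)
|theta_initial|=0.4000 |theta_final|=7209/14300 (≈0.5041) -> increased

Answer: yes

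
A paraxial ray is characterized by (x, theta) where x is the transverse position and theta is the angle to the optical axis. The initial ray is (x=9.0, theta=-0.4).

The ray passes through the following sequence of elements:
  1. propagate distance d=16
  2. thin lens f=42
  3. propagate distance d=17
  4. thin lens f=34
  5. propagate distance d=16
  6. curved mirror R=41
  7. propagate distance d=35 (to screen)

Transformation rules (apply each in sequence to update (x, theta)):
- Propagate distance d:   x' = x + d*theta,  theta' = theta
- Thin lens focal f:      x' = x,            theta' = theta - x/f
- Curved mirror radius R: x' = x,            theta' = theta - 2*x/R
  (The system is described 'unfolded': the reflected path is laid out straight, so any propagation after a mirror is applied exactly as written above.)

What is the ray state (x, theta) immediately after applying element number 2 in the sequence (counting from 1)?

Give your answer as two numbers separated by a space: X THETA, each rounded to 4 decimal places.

Initial: x=9.0000 theta=-0.4000
After 1 (propagate distance d=16): x=2.6000 theta=-0.4000
After 2 (thin lens f=42): x=2.6000 theta=-97/210 (≈-0.4619)
Rounded to 4 decimal places: x = 2.6000, theta = -0.4619

Answer: 2.6000 -0.4619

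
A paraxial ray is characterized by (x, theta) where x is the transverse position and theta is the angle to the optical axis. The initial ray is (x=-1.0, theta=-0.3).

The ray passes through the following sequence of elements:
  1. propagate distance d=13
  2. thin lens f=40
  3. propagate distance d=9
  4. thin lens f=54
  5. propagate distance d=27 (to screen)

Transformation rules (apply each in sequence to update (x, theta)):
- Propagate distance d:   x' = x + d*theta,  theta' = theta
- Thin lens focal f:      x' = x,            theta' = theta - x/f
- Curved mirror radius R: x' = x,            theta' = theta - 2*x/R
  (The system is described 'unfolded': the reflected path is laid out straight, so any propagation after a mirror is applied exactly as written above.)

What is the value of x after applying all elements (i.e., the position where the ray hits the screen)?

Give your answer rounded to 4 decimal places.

Initial: x=-1.0000 theta=-0.3000
After 1 (propagate distance d=13): x=-4.9000 theta=-0.3000
After 2 (thin lens f=40): x=-4.9000 theta=-0.1775
After 3 (propagate distance d=9): x=-6.4975 theta=-0.1775
After 4 (thin lens f=54): x=-6.4975 theta=-247/4320 (≈-0.0572)
After 5 (propagate distance d=27 (to screen)): x=-6433/800 (≈-8.0413) theta=-247/4320 (≈-0.0572)
Rounded to 4 decimal places: x = -8.0413

Answer: -8.0413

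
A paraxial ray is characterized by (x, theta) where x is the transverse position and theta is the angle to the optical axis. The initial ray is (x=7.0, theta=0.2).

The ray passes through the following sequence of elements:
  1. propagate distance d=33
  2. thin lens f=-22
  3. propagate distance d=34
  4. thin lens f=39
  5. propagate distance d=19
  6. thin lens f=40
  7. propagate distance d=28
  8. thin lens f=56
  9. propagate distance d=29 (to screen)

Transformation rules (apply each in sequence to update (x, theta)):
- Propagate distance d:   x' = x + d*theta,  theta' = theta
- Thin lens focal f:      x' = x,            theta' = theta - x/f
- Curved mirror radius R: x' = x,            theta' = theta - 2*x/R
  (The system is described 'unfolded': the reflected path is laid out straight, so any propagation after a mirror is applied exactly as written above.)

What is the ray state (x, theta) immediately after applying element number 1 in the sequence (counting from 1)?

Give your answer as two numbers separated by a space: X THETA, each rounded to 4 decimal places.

Initial: x=7.0000 theta=0.2000
After 1 (propagate distance d=33): x=13.6000 theta=0.2000
Rounded to 4 decimal places: x = 13.6000, theta = 0.2000

Answer: 13.6000 0.2000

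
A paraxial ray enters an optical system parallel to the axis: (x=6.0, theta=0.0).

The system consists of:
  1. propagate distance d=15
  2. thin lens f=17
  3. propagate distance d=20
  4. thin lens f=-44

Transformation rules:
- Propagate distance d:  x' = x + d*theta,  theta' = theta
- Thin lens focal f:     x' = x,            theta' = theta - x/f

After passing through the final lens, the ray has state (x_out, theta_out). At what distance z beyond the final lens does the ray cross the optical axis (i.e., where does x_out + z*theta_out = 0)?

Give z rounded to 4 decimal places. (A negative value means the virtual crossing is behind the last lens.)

Answer: -2.8085

Derivation:
Initial: x=6.0000 theta=0.0000
After 1 (propagate distance d=15): x=6.0000 theta=0.0000
After 2 (thin lens f=17): x=6.0000 theta=-6/17 (≈-0.3529)
After 3 (propagate distance d=20): x=-18/17 (≈-1.0588) theta=-6/17 (≈-0.3529)
After 4 (thin lens f=-44): x=-18/17 (≈-1.0588) theta=-141/374 (≈-0.3770)
z_focus = -x_out/theta_out = -(-18/17)/(-141/374) = -132/47 ≈ -2.8085
Rounded to 4 decimal places: z = -2.8085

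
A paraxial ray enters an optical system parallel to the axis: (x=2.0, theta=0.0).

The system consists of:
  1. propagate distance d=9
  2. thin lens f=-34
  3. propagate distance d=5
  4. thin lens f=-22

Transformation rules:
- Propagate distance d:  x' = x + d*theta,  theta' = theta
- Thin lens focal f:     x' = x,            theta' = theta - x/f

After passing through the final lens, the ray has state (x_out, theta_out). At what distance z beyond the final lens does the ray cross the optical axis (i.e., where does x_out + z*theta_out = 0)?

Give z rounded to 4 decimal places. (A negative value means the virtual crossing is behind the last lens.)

Initial: x=2.0000 theta=0.0000
After 1 (propagate distance d=9): x=2.0000 theta=0.0000
After 2 (thin lens f=-34): x=2.0000 theta=1/17 (≈0.0588)
After 3 (propagate distance d=5): x=39/17 (≈2.2941) theta=1/17 (≈0.0588)
After 4 (thin lens f=-22): x=39/17 (≈2.2941) theta=61/374 (≈0.1631)
z_focus = -x_out/theta_out = -(39/17)/(61/374) = -858/61 ≈ -14.0656
Rounded to 4 decimal places: z = -14.0656

Answer: -14.0656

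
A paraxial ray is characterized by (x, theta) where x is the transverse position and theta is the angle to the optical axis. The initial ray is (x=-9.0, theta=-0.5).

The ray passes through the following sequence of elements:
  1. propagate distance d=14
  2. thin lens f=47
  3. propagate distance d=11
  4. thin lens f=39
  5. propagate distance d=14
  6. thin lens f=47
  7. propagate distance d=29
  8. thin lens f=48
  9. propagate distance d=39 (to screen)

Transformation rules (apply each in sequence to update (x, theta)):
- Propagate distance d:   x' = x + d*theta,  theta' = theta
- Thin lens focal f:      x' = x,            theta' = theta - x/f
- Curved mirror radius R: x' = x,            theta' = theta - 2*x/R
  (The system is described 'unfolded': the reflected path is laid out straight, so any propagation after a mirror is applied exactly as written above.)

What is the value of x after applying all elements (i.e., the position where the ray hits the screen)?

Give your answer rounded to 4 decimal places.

Initial: x=-9.0000 theta=-0.5000
After 1 (propagate distance d=14): x=-16.0000 theta=-0.5000
After 2 (thin lens f=47): x=-16.0000 theta=-15/94 (≈-0.1596)
After 3 (propagate distance d=11): x=-1669/94 (≈-17.7553) theta=-15/94 (≈-0.1596)
After 4 (thin lens f=39): x=-1669/94 (≈-17.7553) theta=542/1833 (≈0.2957)
After 5 (propagate distance d=14): x=-49915/3666 (≈-13.6157) theta=542/1833 (≈0.2957)
After 6 (thin lens f=47): x=-49915/3666 (≈-13.6157) theta=33621/57434 (≈0.5854)
After 7 (propagate distance d=29): x=289511/86151 (≈3.3605) theta=33621/57434 (≈0.5854)
After 8 (thin lens f=48): x=289511/86151 (≈3.3605) theta=2131201/4135248 (≈0.5154)
After 9 (propagate distance d=39 (to screen)): x=10779263/459472 (≈23.4601) theta=2131201/4135248 (≈0.5154)
Rounded to 4 decimal places: x = 23.4601

Answer: 23.4601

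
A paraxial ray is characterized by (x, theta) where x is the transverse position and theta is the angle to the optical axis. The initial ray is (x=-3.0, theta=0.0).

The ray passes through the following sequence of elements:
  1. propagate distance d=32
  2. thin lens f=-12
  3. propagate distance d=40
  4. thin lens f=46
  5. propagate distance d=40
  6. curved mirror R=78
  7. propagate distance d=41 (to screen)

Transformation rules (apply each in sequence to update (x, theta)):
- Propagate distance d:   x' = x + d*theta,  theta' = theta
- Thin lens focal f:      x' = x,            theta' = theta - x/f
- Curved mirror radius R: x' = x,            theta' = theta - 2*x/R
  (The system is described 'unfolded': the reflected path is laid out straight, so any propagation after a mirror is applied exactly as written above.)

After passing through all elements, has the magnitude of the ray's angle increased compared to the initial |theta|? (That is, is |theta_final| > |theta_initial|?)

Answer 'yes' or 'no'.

Initial: x=-3.0000 theta=0.0000
After 1 (propagate distance d=32): x=-3.0000 theta=0.0000
After 2 (thin lens f=-12): x=-3.0000 theta=-0.2500
After 3 (propagate distance d=40): x=-13.0000 theta=-0.2500
After 4 (thin lens f=46): x=-13.0000 theta=3/92 (≈0.0326)
After 5 (propagate distance d=40): x=-269/23 (≈-11.6957) theta=3/92 (≈0.0326)
After 6 (curved mirror R=78): x=-269/23 (≈-11.6957) theta=1193/3588 (≈0.3325)
After 7 (propagate distance d=41 (to screen)): x=6949/3588 (≈1.9367) theta=1193/3588 (≈0.3325)
|theta_initial|=0.0000 |theta_final|=1193/3588 (≈0.3325) -> increased

Answer: yes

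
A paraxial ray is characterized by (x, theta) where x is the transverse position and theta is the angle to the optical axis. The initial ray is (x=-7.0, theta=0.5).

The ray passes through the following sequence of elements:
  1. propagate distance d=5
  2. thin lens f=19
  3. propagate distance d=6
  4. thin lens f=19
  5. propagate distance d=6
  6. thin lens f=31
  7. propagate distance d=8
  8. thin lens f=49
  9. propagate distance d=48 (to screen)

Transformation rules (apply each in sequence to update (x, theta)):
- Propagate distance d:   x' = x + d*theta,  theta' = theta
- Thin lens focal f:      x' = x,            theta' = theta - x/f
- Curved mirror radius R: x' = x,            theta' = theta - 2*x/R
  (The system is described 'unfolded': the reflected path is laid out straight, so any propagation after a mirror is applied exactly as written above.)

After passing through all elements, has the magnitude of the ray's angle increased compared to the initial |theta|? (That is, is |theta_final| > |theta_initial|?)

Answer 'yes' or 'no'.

Answer: no

Derivation:
Initial: x=-7.0000 theta=0.5000
After 1 (propagate distance d=5): x=-4.5000 theta=0.5000
After 2 (thin lens f=19): x=-4.5000 theta=14/19 (≈0.7368)
After 3 (propagate distance d=6): x=-3/38 (≈-0.0789) theta=14/19 (≈0.7368)
After 4 (thin lens f=19): x=-3/38 (≈-0.0789) theta=535/722 (≈0.7410)
After 5 (propagate distance d=6): x=3153/722 (≈4.3670) theta=535/722 (≈0.7410)
After 6 (thin lens f=31): x=3153/722 (≈4.3670) theta=6716/11191 (≈0.6001)
After 7 (propagate distance d=8): x=205199/22382 (≈9.1680) theta=6716/11191 (≈0.6001)
After 8 (thin lens f=49): x=205199/22382 (≈9.1680) theta=452969/1096718 (≈0.4130)
After 9 (propagate distance d=48 (to screen)): x=31797263/1096718 (≈28.9931) theta=452969/1096718 (≈0.4130)
|theta_initial|=0.5000 |theta_final|=452969/1096718 (≈0.4130) -> not increased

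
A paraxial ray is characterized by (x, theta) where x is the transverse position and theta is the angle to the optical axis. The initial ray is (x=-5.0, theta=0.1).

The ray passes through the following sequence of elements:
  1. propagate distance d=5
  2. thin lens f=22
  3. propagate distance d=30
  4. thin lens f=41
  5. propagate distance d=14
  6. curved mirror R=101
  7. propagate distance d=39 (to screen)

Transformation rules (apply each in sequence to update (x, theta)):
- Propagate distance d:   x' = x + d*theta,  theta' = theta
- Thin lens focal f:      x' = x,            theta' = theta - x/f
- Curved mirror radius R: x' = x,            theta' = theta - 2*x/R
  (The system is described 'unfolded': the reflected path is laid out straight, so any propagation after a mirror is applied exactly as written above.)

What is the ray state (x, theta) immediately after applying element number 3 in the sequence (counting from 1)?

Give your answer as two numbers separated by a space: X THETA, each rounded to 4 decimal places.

Answer: 4.6364 0.3045

Derivation:
Initial: x=-5.0000 theta=0.1000
After 1 (propagate distance d=5): x=-4.5000 theta=0.1000
After 2 (thin lens f=22): x=-4.5000 theta=67/220 (≈0.3045)
After 3 (propagate distance d=30): x=51/11 (≈4.6364) theta=67/220 (≈0.3045)
Rounded to 4 decimal places: x = 4.6364, theta = 0.3045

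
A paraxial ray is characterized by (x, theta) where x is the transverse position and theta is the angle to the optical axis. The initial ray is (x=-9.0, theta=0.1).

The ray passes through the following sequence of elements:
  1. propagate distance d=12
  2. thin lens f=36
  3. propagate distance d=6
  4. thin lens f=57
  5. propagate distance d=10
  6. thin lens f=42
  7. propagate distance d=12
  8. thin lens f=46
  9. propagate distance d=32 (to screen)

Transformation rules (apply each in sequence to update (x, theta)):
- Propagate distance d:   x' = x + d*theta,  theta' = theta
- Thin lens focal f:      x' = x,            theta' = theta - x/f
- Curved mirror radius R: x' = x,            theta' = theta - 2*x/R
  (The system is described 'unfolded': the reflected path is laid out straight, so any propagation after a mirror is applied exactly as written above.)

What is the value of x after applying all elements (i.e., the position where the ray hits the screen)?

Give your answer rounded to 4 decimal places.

Initial: x=-9.0000 theta=0.1000
After 1 (propagate distance d=12): x=-7.8000 theta=0.1000
After 2 (thin lens f=36): x=-7.8000 theta=19/60 (≈0.3167)
After 3 (propagate distance d=6): x=-5.9000 theta=19/60 (≈0.3167)
After 4 (thin lens f=57): x=-5.9000 theta=479/1140 (≈0.4202)
After 5 (propagate distance d=10): x=-484/285 (≈-1.6982) theta=479/1140 (≈0.4202)
After 6 (thin lens f=42): x=-484/285 (≈-1.6982) theta=11027/23940 (≈0.4606)
After 7 (propagate distance d=12): x=7639/1995 (≈3.8291) theta=11027/23940 (≈0.4606)
After 8 (thin lens f=46): x=7639/1995 (≈3.8291) theta=207787/550620 (≈0.3774)
After 9 (propagate distance d=32 (to screen)): x=2189387/137655 (≈15.9049) theta=207787/550620 (≈0.3774)
Rounded to 4 decimal places: x = 15.9049

Answer: 15.9049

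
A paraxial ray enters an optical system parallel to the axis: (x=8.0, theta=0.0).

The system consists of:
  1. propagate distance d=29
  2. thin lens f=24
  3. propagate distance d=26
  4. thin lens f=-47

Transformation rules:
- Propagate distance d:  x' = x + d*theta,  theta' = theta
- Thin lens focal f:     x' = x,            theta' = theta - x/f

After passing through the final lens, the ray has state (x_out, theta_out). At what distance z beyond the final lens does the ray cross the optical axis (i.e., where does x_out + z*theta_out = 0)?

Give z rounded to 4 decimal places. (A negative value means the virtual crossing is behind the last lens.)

Initial: x=8.0000 theta=0.0000
After 1 (propagate distance d=29): x=8.0000 theta=0.0000
After 2 (thin lens f=24): x=8.0000 theta=-1/3 (≈-0.3333)
After 3 (propagate distance d=26): x=-2/3 (≈-0.6667) theta=-1/3 (≈-0.3333)
After 4 (thin lens f=-47): x=-2/3 (≈-0.6667) theta=-49/141 (≈-0.3475)
z_focus = -x_out/theta_out = -(-2/3)/(-49/141) = -94/49 ≈ -1.9184
Rounded to 4 decimal places: z = -1.9184

Answer: -1.9184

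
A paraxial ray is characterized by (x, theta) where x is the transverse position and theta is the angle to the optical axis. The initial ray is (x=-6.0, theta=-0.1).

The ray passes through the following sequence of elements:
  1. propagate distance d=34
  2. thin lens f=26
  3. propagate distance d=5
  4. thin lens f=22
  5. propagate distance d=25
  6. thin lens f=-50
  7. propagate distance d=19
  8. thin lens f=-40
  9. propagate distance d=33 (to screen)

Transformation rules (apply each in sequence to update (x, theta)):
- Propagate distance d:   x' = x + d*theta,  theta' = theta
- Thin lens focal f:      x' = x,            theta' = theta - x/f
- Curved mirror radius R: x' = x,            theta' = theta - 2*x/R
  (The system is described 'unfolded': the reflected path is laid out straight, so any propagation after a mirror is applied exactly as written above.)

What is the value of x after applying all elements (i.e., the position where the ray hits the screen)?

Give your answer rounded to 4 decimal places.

Initial: x=-6.0000 theta=-0.1000
After 1 (propagate distance d=34): x=-9.4000 theta=-0.1000
After 2 (thin lens f=26): x=-9.4000 theta=17/65 (≈0.2615)
After 3 (propagate distance d=5): x=-526/65 (≈-8.0923) theta=17/65 (≈0.2615)
After 4 (thin lens f=22): x=-526/65 (≈-8.0923) theta=90/143 (≈0.6294)
After 5 (propagate distance d=25): x=5464/715 (≈7.6420) theta=90/143 (≈0.6294)
After 6 (thin lens f=-50): x=5464/715 (≈7.6420) theta=13982/17875 (≈0.7822)
After 7 (propagate distance d=19): x=402258/17875 (≈22.5039) theta=13982/17875 (≈0.7822)
After 8 (thin lens f=-40): x=402258/17875 (≈22.5039) theta=480769/357500 (≈1.3448)
After 9 (propagate distance d=33 (to screen)): x=23910537/357500 (≈66.8826) theta=480769/357500 (≈1.3448)
Rounded to 4 decimal places: x = 66.8826

Answer: 66.8826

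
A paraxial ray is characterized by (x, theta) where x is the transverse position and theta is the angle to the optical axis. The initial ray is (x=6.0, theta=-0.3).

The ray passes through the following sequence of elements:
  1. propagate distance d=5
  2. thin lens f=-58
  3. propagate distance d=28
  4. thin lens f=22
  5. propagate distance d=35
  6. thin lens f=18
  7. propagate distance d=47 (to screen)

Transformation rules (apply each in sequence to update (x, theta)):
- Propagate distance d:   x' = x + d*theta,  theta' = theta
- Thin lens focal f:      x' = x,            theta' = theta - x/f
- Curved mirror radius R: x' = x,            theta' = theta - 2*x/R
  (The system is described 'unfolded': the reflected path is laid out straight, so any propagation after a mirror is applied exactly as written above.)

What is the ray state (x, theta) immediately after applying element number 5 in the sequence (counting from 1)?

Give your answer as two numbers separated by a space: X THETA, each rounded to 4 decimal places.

Initial: x=6.0000 theta=-0.3000
After 1 (propagate distance d=5): x=4.5000 theta=-0.3000
After 2 (thin lens f=-58): x=4.5000 theta=-129/580 (≈-0.2224)
After 3 (propagate distance d=28): x=-501/290 (≈-1.7276) theta=-129/580 (≈-0.2224)
After 4 (thin lens f=22): x=-501/290 (≈-1.7276) theta=-459/3190 (≈-0.1439)
After 5 (propagate distance d=35): x=-372/55 (≈-6.7636) theta=-459/3190 (≈-0.1439)
Rounded to 4 decimal places: x = -6.7636, theta = -0.1439

Answer: -6.7636 -0.1439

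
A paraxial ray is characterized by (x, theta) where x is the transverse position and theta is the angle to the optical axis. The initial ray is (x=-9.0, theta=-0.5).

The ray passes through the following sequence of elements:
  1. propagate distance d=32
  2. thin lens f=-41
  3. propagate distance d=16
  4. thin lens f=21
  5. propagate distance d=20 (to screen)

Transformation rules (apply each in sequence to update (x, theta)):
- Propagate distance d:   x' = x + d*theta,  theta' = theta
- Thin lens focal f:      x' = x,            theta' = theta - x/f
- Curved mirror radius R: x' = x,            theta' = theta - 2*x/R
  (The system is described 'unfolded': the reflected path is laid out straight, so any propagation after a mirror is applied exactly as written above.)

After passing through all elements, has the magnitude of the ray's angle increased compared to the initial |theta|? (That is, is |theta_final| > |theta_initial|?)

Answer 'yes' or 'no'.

Answer: yes

Derivation:
Initial: x=-9.0000 theta=-0.5000
After 1 (propagate distance d=32): x=-25.0000 theta=-0.5000
After 2 (thin lens f=-41): x=-25.0000 theta=-91/82 (≈-1.1098)
After 3 (propagate distance d=16): x=-1753/41 (≈-42.7561) theta=-91/82 (≈-1.1098)
After 4 (thin lens f=21): x=-1753/41 (≈-42.7561) theta=1595/1722 (≈0.9262)
After 5 (propagate distance d=20 (to screen)): x=-20863/861 (≈-24.2311) theta=1595/1722 (≈0.9262)
|theta_initial|=0.5000 |theta_final|=1595/1722 (≈0.9262) -> increased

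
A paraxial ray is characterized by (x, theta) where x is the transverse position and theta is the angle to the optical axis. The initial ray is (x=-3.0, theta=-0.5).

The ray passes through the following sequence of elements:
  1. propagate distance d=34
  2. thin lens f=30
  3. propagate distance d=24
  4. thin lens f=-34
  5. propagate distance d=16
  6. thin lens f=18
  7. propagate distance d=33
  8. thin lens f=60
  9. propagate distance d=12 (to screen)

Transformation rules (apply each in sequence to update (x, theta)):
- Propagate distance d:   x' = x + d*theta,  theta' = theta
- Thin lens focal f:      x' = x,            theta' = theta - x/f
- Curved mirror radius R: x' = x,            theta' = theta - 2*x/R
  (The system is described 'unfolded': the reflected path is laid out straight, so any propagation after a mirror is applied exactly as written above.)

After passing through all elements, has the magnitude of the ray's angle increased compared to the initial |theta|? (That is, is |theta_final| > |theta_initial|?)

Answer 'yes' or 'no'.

Initial: x=-3.0000 theta=-0.5000
After 1 (propagate distance d=34): x=-20.0000 theta=-0.5000
After 2 (thin lens f=30): x=-20.0000 theta=1/6 (≈0.1667)
After 3 (propagate distance d=24): x=-16.0000 theta=1/6 (≈0.1667)
After 4 (thin lens f=-34): x=-16.0000 theta=-31/102 (≈-0.3039)
After 5 (propagate distance d=16): x=-1064/51 (≈-20.8627) theta=-31/102 (≈-0.3039)
After 6 (thin lens f=18): x=-1064/51 (≈-20.8627) theta=785/918 (≈0.8551)
After 7 (propagate distance d=33): x=2251/306 (≈7.3562) theta=785/918 (≈0.8551)
After 8 (thin lens f=60): x=2251/306 (≈7.3562) theta=4483/6120 (≈0.7325)
After 9 (propagate distance d=12 (to screen)): x=12352/765 (≈16.1464) theta=4483/6120 (≈0.7325)
|theta_initial|=0.5000 |theta_final|=4483/6120 (≈0.7325) -> increased

Answer: yes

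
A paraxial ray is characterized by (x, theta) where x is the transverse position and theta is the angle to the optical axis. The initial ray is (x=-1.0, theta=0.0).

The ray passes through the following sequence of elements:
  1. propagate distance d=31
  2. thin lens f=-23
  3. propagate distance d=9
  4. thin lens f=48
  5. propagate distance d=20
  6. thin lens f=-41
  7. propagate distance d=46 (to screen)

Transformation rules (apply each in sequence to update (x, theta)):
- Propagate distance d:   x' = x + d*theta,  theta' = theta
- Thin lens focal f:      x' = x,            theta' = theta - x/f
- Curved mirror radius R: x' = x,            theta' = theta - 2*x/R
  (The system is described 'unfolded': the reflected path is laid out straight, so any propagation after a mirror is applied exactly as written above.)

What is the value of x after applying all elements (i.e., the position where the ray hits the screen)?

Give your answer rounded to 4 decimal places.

Answer: -4.2340

Derivation:
Initial: x=-1.0000 theta=0.0000
After 1 (propagate distance d=31): x=-1.0000 theta=0.0000
After 2 (thin lens f=-23): x=-1.0000 theta=-1/23 (≈-0.0435)
After 3 (propagate distance d=9): x=-32/23 (≈-1.3913) theta=-1/23 (≈-0.0435)
After 4 (thin lens f=48): x=-32/23 (≈-1.3913) theta=-1/69 (≈-0.0145)
After 5 (propagate distance d=20): x=-116/69 (≈-1.6812) theta=-1/69 (≈-0.0145)
After 6 (thin lens f=-41): x=-116/69 (≈-1.6812) theta=-157/2829 (≈-0.0555)
After 7 (propagate distance d=46 (to screen)): x=-11978/2829 (≈-4.2340) theta=-157/2829 (≈-0.0555)
Rounded to 4 decimal places: x = -4.2340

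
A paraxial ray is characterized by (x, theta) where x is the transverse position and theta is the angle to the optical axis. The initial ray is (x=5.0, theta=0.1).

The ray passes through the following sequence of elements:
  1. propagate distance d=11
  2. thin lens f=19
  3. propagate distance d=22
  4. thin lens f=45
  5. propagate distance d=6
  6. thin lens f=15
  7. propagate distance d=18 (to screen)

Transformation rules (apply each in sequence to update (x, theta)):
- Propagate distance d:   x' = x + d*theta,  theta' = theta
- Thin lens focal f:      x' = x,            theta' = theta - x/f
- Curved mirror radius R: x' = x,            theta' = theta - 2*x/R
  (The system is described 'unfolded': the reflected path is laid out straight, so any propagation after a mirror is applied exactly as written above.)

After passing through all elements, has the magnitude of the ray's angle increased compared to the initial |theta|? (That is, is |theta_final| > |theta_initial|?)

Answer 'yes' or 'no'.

Answer: yes

Derivation:
Initial: x=5.0000 theta=0.1000
After 1 (propagate distance d=11): x=6.1000 theta=0.1000
After 2 (thin lens f=19): x=6.1000 theta=-21/95 (≈-0.2211)
After 3 (propagate distance d=22): x=47/38 (≈1.2368) theta=-21/95 (≈-0.2211)
After 4 (thin lens f=45): x=47/38 (≈1.2368) theta=-85/342 (≈-0.2485)
After 5 (propagate distance d=6): x=-29/114 (≈-0.2544) theta=-85/342 (≈-0.2485)
After 6 (thin lens f=15): x=-29/114 (≈-0.2544) theta=-22/95 (≈-0.2316)
After 7 (propagate distance d=18 (to screen)): x=-2521/570 (≈-4.4228) theta=-22/95 (≈-0.2316)
|theta_initial|=0.1000 |theta_final|=22/95 (≈0.2316) -> increased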